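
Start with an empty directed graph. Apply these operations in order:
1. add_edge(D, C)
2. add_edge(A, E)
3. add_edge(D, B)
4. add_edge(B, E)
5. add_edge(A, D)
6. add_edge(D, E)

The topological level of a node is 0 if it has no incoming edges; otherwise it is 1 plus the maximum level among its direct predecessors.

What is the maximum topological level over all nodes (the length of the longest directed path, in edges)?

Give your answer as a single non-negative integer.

Answer: 3

Derivation:
Op 1: add_edge(D, C). Edges now: 1
Op 2: add_edge(A, E). Edges now: 2
Op 3: add_edge(D, B). Edges now: 3
Op 4: add_edge(B, E). Edges now: 4
Op 5: add_edge(A, D). Edges now: 5
Op 6: add_edge(D, E). Edges now: 6
Compute levels (Kahn BFS):
  sources (in-degree 0): A
  process A: level=0
    A->D: in-degree(D)=0, level(D)=1, enqueue
    A->E: in-degree(E)=2, level(E)>=1
  process D: level=1
    D->B: in-degree(B)=0, level(B)=2, enqueue
    D->C: in-degree(C)=0, level(C)=2, enqueue
    D->E: in-degree(E)=1, level(E)>=2
  process B: level=2
    B->E: in-degree(E)=0, level(E)=3, enqueue
  process C: level=2
  process E: level=3
All levels: A:0, B:2, C:2, D:1, E:3
max level = 3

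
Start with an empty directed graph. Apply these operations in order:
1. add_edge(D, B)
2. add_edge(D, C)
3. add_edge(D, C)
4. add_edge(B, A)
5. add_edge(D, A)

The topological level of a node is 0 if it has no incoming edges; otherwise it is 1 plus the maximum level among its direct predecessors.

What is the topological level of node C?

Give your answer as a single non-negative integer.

Op 1: add_edge(D, B). Edges now: 1
Op 2: add_edge(D, C). Edges now: 2
Op 3: add_edge(D, C) (duplicate, no change). Edges now: 2
Op 4: add_edge(B, A). Edges now: 3
Op 5: add_edge(D, A). Edges now: 4
Compute levels (Kahn BFS):
  sources (in-degree 0): D
  process D: level=0
    D->A: in-degree(A)=1, level(A)>=1
    D->B: in-degree(B)=0, level(B)=1, enqueue
    D->C: in-degree(C)=0, level(C)=1, enqueue
  process B: level=1
    B->A: in-degree(A)=0, level(A)=2, enqueue
  process C: level=1
  process A: level=2
All levels: A:2, B:1, C:1, D:0
level(C) = 1

Answer: 1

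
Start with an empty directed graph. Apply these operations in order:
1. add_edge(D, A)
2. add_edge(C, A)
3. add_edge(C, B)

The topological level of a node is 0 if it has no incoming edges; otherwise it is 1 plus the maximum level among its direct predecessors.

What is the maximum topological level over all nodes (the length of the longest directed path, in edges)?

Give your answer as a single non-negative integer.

Op 1: add_edge(D, A). Edges now: 1
Op 2: add_edge(C, A). Edges now: 2
Op 3: add_edge(C, B). Edges now: 3
Compute levels (Kahn BFS):
  sources (in-degree 0): C, D
  process C: level=0
    C->A: in-degree(A)=1, level(A)>=1
    C->B: in-degree(B)=0, level(B)=1, enqueue
  process D: level=0
    D->A: in-degree(A)=0, level(A)=1, enqueue
  process B: level=1
  process A: level=1
All levels: A:1, B:1, C:0, D:0
max level = 1

Answer: 1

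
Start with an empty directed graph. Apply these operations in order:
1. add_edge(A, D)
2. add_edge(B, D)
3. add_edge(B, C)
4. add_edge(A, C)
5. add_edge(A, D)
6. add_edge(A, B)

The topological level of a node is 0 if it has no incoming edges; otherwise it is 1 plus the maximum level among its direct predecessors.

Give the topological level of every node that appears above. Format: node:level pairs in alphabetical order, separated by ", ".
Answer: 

Answer: A:0, B:1, C:2, D:2

Derivation:
Op 1: add_edge(A, D). Edges now: 1
Op 2: add_edge(B, D). Edges now: 2
Op 3: add_edge(B, C). Edges now: 3
Op 4: add_edge(A, C). Edges now: 4
Op 5: add_edge(A, D) (duplicate, no change). Edges now: 4
Op 6: add_edge(A, B). Edges now: 5
Compute levels (Kahn BFS):
  sources (in-degree 0): A
  process A: level=0
    A->B: in-degree(B)=0, level(B)=1, enqueue
    A->C: in-degree(C)=1, level(C)>=1
    A->D: in-degree(D)=1, level(D)>=1
  process B: level=1
    B->C: in-degree(C)=0, level(C)=2, enqueue
    B->D: in-degree(D)=0, level(D)=2, enqueue
  process C: level=2
  process D: level=2
All levels: A:0, B:1, C:2, D:2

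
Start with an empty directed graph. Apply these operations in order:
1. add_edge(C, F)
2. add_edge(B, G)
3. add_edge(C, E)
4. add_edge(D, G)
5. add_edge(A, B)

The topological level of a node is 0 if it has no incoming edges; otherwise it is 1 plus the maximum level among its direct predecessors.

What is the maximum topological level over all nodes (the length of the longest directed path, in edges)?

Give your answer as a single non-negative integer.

Op 1: add_edge(C, F). Edges now: 1
Op 2: add_edge(B, G). Edges now: 2
Op 3: add_edge(C, E). Edges now: 3
Op 4: add_edge(D, G). Edges now: 4
Op 5: add_edge(A, B). Edges now: 5
Compute levels (Kahn BFS):
  sources (in-degree 0): A, C, D
  process A: level=0
    A->B: in-degree(B)=0, level(B)=1, enqueue
  process C: level=0
    C->E: in-degree(E)=0, level(E)=1, enqueue
    C->F: in-degree(F)=0, level(F)=1, enqueue
  process D: level=0
    D->G: in-degree(G)=1, level(G)>=1
  process B: level=1
    B->G: in-degree(G)=0, level(G)=2, enqueue
  process E: level=1
  process F: level=1
  process G: level=2
All levels: A:0, B:1, C:0, D:0, E:1, F:1, G:2
max level = 2

Answer: 2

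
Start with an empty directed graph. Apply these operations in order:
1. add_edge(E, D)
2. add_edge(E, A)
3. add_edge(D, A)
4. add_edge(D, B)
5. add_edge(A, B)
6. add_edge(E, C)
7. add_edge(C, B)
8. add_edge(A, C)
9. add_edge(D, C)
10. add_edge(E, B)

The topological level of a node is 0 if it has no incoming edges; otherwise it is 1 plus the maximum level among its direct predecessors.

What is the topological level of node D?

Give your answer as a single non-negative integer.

Answer: 1

Derivation:
Op 1: add_edge(E, D). Edges now: 1
Op 2: add_edge(E, A). Edges now: 2
Op 3: add_edge(D, A). Edges now: 3
Op 4: add_edge(D, B). Edges now: 4
Op 5: add_edge(A, B). Edges now: 5
Op 6: add_edge(E, C). Edges now: 6
Op 7: add_edge(C, B). Edges now: 7
Op 8: add_edge(A, C). Edges now: 8
Op 9: add_edge(D, C). Edges now: 9
Op 10: add_edge(E, B). Edges now: 10
Compute levels (Kahn BFS):
  sources (in-degree 0): E
  process E: level=0
    E->A: in-degree(A)=1, level(A)>=1
    E->B: in-degree(B)=3, level(B)>=1
    E->C: in-degree(C)=2, level(C)>=1
    E->D: in-degree(D)=0, level(D)=1, enqueue
  process D: level=1
    D->A: in-degree(A)=0, level(A)=2, enqueue
    D->B: in-degree(B)=2, level(B)>=2
    D->C: in-degree(C)=1, level(C)>=2
  process A: level=2
    A->B: in-degree(B)=1, level(B)>=3
    A->C: in-degree(C)=0, level(C)=3, enqueue
  process C: level=3
    C->B: in-degree(B)=0, level(B)=4, enqueue
  process B: level=4
All levels: A:2, B:4, C:3, D:1, E:0
level(D) = 1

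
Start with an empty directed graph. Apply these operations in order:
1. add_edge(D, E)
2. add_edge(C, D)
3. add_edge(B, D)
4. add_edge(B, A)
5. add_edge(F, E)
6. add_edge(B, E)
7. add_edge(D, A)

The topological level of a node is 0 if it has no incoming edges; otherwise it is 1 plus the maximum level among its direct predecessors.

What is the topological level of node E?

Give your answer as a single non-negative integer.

Answer: 2

Derivation:
Op 1: add_edge(D, E). Edges now: 1
Op 2: add_edge(C, D). Edges now: 2
Op 3: add_edge(B, D). Edges now: 3
Op 4: add_edge(B, A). Edges now: 4
Op 5: add_edge(F, E). Edges now: 5
Op 6: add_edge(B, E). Edges now: 6
Op 7: add_edge(D, A). Edges now: 7
Compute levels (Kahn BFS):
  sources (in-degree 0): B, C, F
  process B: level=0
    B->A: in-degree(A)=1, level(A)>=1
    B->D: in-degree(D)=1, level(D)>=1
    B->E: in-degree(E)=2, level(E)>=1
  process C: level=0
    C->D: in-degree(D)=0, level(D)=1, enqueue
  process F: level=0
    F->E: in-degree(E)=1, level(E)>=1
  process D: level=1
    D->A: in-degree(A)=0, level(A)=2, enqueue
    D->E: in-degree(E)=0, level(E)=2, enqueue
  process A: level=2
  process E: level=2
All levels: A:2, B:0, C:0, D:1, E:2, F:0
level(E) = 2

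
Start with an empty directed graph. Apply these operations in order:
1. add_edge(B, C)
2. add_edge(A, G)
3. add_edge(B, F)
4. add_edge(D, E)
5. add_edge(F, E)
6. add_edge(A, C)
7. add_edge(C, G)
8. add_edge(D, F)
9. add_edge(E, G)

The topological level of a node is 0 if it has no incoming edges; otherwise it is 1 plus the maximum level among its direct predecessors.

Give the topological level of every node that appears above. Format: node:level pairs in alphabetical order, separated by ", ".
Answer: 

Answer: A:0, B:0, C:1, D:0, E:2, F:1, G:3

Derivation:
Op 1: add_edge(B, C). Edges now: 1
Op 2: add_edge(A, G). Edges now: 2
Op 3: add_edge(B, F). Edges now: 3
Op 4: add_edge(D, E). Edges now: 4
Op 5: add_edge(F, E). Edges now: 5
Op 6: add_edge(A, C). Edges now: 6
Op 7: add_edge(C, G). Edges now: 7
Op 8: add_edge(D, F). Edges now: 8
Op 9: add_edge(E, G). Edges now: 9
Compute levels (Kahn BFS):
  sources (in-degree 0): A, B, D
  process A: level=0
    A->C: in-degree(C)=1, level(C)>=1
    A->G: in-degree(G)=2, level(G)>=1
  process B: level=0
    B->C: in-degree(C)=0, level(C)=1, enqueue
    B->F: in-degree(F)=1, level(F)>=1
  process D: level=0
    D->E: in-degree(E)=1, level(E)>=1
    D->F: in-degree(F)=0, level(F)=1, enqueue
  process C: level=1
    C->G: in-degree(G)=1, level(G)>=2
  process F: level=1
    F->E: in-degree(E)=0, level(E)=2, enqueue
  process E: level=2
    E->G: in-degree(G)=0, level(G)=3, enqueue
  process G: level=3
All levels: A:0, B:0, C:1, D:0, E:2, F:1, G:3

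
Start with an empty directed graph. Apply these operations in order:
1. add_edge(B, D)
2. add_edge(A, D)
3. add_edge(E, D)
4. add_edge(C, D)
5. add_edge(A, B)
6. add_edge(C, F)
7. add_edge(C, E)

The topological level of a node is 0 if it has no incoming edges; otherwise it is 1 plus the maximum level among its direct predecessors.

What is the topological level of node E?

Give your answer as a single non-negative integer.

Op 1: add_edge(B, D). Edges now: 1
Op 2: add_edge(A, D). Edges now: 2
Op 3: add_edge(E, D). Edges now: 3
Op 4: add_edge(C, D). Edges now: 4
Op 5: add_edge(A, B). Edges now: 5
Op 6: add_edge(C, F). Edges now: 6
Op 7: add_edge(C, E). Edges now: 7
Compute levels (Kahn BFS):
  sources (in-degree 0): A, C
  process A: level=0
    A->B: in-degree(B)=0, level(B)=1, enqueue
    A->D: in-degree(D)=3, level(D)>=1
  process C: level=0
    C->D: in-degree(D)=2, level(D)>=1
    C->E: in-degree(E)=0, level(E)=1, enqueue
    C->F: in-degree(F)=0, level(F)=1, enqueue
  process B: level=1
    B->D: in-degree(D)=1, level(D)>=2
  process E: level=1
    E->D: in-degree(D)=0, level(D)=2, enqueue
  process F: level=1
  process D: level=2
All levels: A:0, B:1, C:0, D:2, E:1, F:1
level(E) = 1

Answer: 1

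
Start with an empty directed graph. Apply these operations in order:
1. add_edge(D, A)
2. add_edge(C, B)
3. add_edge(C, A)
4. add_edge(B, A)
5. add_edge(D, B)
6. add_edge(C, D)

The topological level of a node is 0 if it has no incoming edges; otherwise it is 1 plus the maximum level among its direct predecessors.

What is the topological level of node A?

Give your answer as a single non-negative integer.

Op 1: add_edge(D, A). Edges now: 1
Op 2: add_edge(C, B). Edges now: 2
Op 3: add_edge(C, A). Edges now: 3
Op 4: add_edge(B, A). Edges now: 4
Op 5: add_edge(D, B). Edges now: 5
Op 6: add_edge(C, D). Edges now: 6
Compute levels (Kahn BFS):
  sources (in-degree 0): C
  process C: level=0
    C->A: in-degree(A)=2, level(A)>=1
    C->B: in-degree(B)=1, level(B)>=1
    C->D: in-degree(D)=0, level(D)=1, enqueue
  process D: level=1
    D->A: in-degree(A)=1, level(A)>=2
    D->B: in-degree(B)=0, level(B)=2, enqueue
  process B: level=2
    B->A: in-degree(A)=0, level(A)=3, enqueue
  process A: level=3
All levels: A:3, B:2, C:0, D:1
level(A) = 3

Answer: 3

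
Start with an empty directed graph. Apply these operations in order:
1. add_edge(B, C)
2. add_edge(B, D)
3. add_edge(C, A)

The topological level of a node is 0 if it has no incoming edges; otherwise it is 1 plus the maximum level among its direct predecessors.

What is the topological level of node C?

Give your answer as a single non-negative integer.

Answer: 1

Derivation:
Op 1: add_edge(B, C). Edges now: 1
Op 2: add_edge(B, D). Edges now: 2
Op 3: add_edge(C, A). Edges now: 3
Compute levels (Kahn BFS):
  sources (in-degree 0): B
  process B: level=0
    B->C: in-degree(C)=0, level(C)=1, enqueue
    B->D: in-degree(D)=0, level(D)=1, enqueue
  process C: level=1
    C->A: in-degree(A)=0, level(A)=2, enqueue
  process D: level=1
  process A: level=2
All levels: A:2, B:0, C:1, D:1
level(C) = 1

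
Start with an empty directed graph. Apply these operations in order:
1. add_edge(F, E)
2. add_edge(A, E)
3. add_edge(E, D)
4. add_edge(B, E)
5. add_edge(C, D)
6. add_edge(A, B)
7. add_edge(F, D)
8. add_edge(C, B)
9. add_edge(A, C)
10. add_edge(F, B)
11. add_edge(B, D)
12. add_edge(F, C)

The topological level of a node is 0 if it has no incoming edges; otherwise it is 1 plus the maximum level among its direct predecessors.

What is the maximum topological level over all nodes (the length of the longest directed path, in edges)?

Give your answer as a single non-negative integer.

Op 1: add_edge(F, E). Edges now: 1
Op 2: add_edge(A, E). Edges now: 2
Op 3: add_edge(E, D). Edges now: 3
Op 4: add_edge(B, E). Edges now: 4
Op 5: add_edge(C, D). Edges now: 5
Op 6: add_edge(A, B). Edges now: 6
Op 7: add_edge(F, D). Edges now: 7
Op 8: add_edge(C, B). Edges now: 8
Op 9: add_edge(A, C). Edges now: 9
Op 10: add_edge(F, B). Edges now: 10
Op 11: add_edge(B, D). Edges now: 11
Op 12: add_edge(F, C). Edges now: 12
Compute levels (Kahn BFS):
  sources (in-degree 0): A, F
  process A: level=0
    A->B: in-degree(B)=2, level(B)>=1
    A->C: in-degree(C)=1, level(C)>=1
    A->E: in-degree(E)=2, level(E)>=1
  process F: level=0
    F->B: in-degree(B)=1, level(B)>=1
    F->C: in-degree(C)=0, level(C)=1, enqueue
    F->D: in-degree(D)=3, level(D)>=1
    F->E: in-degree(E)=1, level(E)>=1
  process C: level=1
    C->B: in-degree(B)=0, level(B)=2, enqueue
    C->D: in-degree(D)=2, level(D)>=2
  process B: level=2
    B->D: in-degree(D)=1, level(D)>=3
    B->E: in-degree(E)=0, level(E)=3, enqueue
  process E: level=3
    E->D: in-degree(D)=0, level(D)=4, enqueue
  process D: level=4
All levels: A:0, B:2, C:1, D:4, E:3, F:0
max level = 4

Answer: 4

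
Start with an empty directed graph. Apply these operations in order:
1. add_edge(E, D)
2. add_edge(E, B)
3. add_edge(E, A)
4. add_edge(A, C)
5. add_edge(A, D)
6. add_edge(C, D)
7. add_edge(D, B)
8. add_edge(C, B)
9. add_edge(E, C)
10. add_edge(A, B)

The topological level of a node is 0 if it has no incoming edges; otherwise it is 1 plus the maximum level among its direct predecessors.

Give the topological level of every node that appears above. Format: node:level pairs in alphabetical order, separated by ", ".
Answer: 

Answer: A:1, B:4, C:2, D:3, E:0

Derivation:
Op 1: add_edge(E, D). Edges now: 1
Op 2: add_edge(E, B). Edges now: 2
Op 3: add_edge(E, A). Edges now: 3
Op 4: add_edge(A, C). Edges now: 4
Op 5: add_edge(A, D). Edges now: 5
Op 6: add_edge(C, D). Edges now: 6
Op 7: add_edge(D, B). Edges now: 7
Op 8: add_edge(C, B). Edges now: 8
Op 9: add_edge(E, C). Edges now: 9
Op 10: add_edge(A, B). Edges now: 10
Compute levels (Kahn BFS):
  sources (in-degree 0): E
  process E: level=0
    E->A: in-degree(A)=0, level(A)=1, enqueue
    E->B: in-degree(B)=3, level(B)>=1
    E->C: in-degree(C)=1, level(C)>=1
    E->D: in-degree(D)=2, level(D)>=1
  process A: level=1
    A->B: in-degree(B)=2, level(B)>=2
    A->C: in-degree(C)=0, level(C)=2, enqueue
    A->D: in-degree(D)=1, level(D)>=2
  process C: level=2
    C->B: in-degree(B)=1, level(B)>=3
    C->D: in-degree(D)=0, level(D)=3, enqueue
  process D: level=3
    D->B: in-degree(B)=0, level(B)=4, enqueue
  process B: level=4
All levels: A:1, B:4, C:2, D:3, E:0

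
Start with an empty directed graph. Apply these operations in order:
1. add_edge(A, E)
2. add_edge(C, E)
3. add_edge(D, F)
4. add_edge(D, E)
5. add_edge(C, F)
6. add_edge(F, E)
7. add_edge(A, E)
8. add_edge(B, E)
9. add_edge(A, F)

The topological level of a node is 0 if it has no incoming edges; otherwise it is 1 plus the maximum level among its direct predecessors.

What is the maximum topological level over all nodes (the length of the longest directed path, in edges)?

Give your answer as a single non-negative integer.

Answer: 2

Derivation:
Op 1: add_edge(A, E). Edges now: 1
Op 2: add_edge(C, E). Edges now: 2
Op 3: add_edge(D, F). Edges now: 3
Op 4: add_edge(D, E). Edges now: 4
Op 5: add_edge(C, F). Edges now: 5
Op 6: add_edge(F, E). Edges now: 6
Op 7: add_edge(A, E) (duplicate, no change). Edges now: 6
Op 8: add_edge(B, E). Edges now: 7
Op 9: add_edge(A, F). Edges now: 8
Compute levels (Kahn BFS):
  sources (in-degree 0): A, B, C, D
  process A: level=0
    A->E: in-degree(E)=4, level(E)>=1
    A->F: in-degree(F)=2, level(F)>=1
  process B: level=0
    B->E: in-degree(E)=3, level(E)>=1
  process C: level=0
    C->E: in-degree(E)=2, level(E)>=1
    C->F: in-degree(F)=1, level(F)>=1
  process D: level=0
    D->E: in-degree(E)=1, level(E)>=1
    D->F: in-degree(F)=0, level(F)=1, enqueue
  process F: level=1
    F->E: in-degree(E)=0, level(E)=2, enqueue
  process E: level=2
All levels: A:0, B:0, C:0, D:0, E:2, F:1
max level = 2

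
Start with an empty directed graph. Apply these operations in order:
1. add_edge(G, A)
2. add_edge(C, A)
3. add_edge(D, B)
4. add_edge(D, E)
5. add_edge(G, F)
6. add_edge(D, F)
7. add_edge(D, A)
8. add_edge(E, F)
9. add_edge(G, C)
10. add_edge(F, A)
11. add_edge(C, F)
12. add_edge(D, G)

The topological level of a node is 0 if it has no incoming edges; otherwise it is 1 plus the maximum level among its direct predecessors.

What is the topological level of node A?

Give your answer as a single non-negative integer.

Answer: 4

Derivation:
Op 1: add_edge(G, A). Edges now: 1
Op 2: add_edge(C, A). Edges now: 2
Op 3: add_edge(D, B). Edges now: 3
Op 4: add_edge(D, E). Edges now: 4
Op 5: add_edge(G, F). Edges now: 5
Op 6: add_edge(D, F). Edges now: 6
Op 7: add_edge(D, A). Edges now: 7
Op 8: add_edge(E, F). Edges now: 8
Op 9: add_edge(G, C). Edges now: 9
Op 10: add_edge(F, A). Edges now: 10
Op 11: add_edge(C, F). Edges now: 11
Op 12: add_edge(D, G). Edges now: 12
Compute levels (Kahn BFS):
  sources (in-degree 0): D
  process D: level=0
    D->A: in-degree(A)=3, level(A)>=1
    D->B: in-degree(B)=0, level(B)=1, enqueue
    D->E: in-degree(E)=0, level(E)=1, enqueue
    D->F: in-degree(F)=3, level(F)>=1
    D->G: in-degree(G)=0, level(G)=1, enqueue
  process B: level=1
  process E: level=1
    E->F: in-degree(F)=2, level(F)>=2
  process G: level=1
    G->A: in-degree(A)=2, level(A)>=2
    G->C: in-degree(C)=0, level(C)=2, enqueue
    G->F: in-degree(F)=1, level(F)>=2
  process C: level=2
    C->A: in-degree(A)=1, level(A)>=3
    C->F: in-degree(F)=0, level(F)=3, enqueue
  process F: level=3
    F->A: in-degree(A)=0, level(A)=4, enqueue
  process A: level=4
All levels: A:4, B:1, C:2, D:0, E:1, F:3, G:1
level(A) = 4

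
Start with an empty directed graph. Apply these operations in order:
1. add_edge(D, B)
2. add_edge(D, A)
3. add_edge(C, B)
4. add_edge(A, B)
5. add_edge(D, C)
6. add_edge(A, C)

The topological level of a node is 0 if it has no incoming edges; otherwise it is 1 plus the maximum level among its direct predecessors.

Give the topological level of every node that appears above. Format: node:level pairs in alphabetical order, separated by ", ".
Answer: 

Op 1: add_edge(D, B). Edges now: 1
Op 2: add_edge(D, A). Edges now: 2
Op 3: add_edge(C, B). Edges now: 3
Op 4: add_edge(A, B). Edges now: 4
Op 5: add_edge(D, C). Edges now: 5
Op 6: add_edge(A, C). Edges now: 6
Compute levels (Kahn BFS):
  sources (in-degree 0): D
  process D: level=0
    D->A: in-degree(A)=0, level(A)=1, enqueue
    D->B: in-degree(B)=2, level(B)>=1
    D->C: in-degree(C)=1, level(C)>=1
  process A: level=1
    A->B: in-degree(B)=1, level(B)>=2
    A->C: in-degree(C)=0, level(C)=2, enqueue
  process C: level=2
    C->B: in-degree(B)=0, level(B)=3, enqueue
  process B: level=3
All levels: A:1, B:3, C:2, D:0

Answer: A:1, B:3, C:2, D:0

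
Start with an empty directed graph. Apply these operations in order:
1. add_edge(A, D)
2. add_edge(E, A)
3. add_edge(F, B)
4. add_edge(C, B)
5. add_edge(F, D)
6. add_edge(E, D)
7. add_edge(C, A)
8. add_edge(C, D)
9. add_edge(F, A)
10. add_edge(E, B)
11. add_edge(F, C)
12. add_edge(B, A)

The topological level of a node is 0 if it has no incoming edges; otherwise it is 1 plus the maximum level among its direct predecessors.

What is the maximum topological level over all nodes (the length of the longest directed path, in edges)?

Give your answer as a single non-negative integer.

Op 1: add_edge(A, D). Edges now: 1
Op 2: add_edge(E, A). Edges now: 2
Op 3: add_edge(F, B). Edges now: 3
Op 4: add_edge(C, B). Edges now: 4
Op 5: add_edge(F, D). Edges now: 5
Op 6: add_edge(E, D). Edges now: 6
Op 7: add_edge(C, A). Edges now: 7
Op 8: add_edge(C, D). Edges now: 8
Op 9: add_edge(F, A). Edges now: 9
Op 10: add_edge(E, B). Edges now: 10
Op 11: add_edge(F, C). Edges now: 11
Op 12: add_edge(B, A). Edges now: 12
Compute levels (Kahn BFS):
  sources (in-degree 0): E, F
  process E: level=0
    E->A: in-degree(A)=3, level(A)>=1
    E->B: in-degree(B)=2, level(B)>=1
    E->D: in-degree(D)=3, level(D)>=1
  process F: level=0
    F->A: in-degree(A)=2, level(A)>=1
    F->B: in-degree(B)=1, level(B)>=1
    F->C: in-degree(C)=0, level(C)=1, enqueue
    F->D: in-degree(D)=2, level(D)>=1
  process C: level=1
    C->A: in-degree(A)=1, level(A)>=2
    C->B: in-degree(B)=0, level(B)=2, enqueue
    C->D: in-degree(D)=1, level(D)>=2
  process B: level=2
    B->A: in-degree(A)=0, level(A)=3, enqueue
  process A: level=3
    A->D: in-degree(D)=0, level(D)=4, enqueue
  process D: level=4
All levels: A:3, B:2, C:1, D:4, E:0, F:0
max level = 4

Answer: 4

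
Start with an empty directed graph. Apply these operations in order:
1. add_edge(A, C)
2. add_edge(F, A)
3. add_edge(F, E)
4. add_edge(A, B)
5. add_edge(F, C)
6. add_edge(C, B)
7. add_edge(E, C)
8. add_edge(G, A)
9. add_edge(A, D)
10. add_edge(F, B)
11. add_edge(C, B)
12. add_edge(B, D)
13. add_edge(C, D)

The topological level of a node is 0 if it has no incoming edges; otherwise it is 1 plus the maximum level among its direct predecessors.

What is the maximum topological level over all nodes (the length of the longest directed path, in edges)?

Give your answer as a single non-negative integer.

Answer: 4

Derivation:
Op 1: add_edge(A, C). Edges now: 1
Op 2: add_edge(F, A). Edges now: 2
Op 3: add_edge(F, E). Edges now: 3
Op 4: add_edge(A, B). Edges now: 4
Op 5: add_edge(F, C). Edges now: 5
Op 6: add_edge(C, B). Edges now: 6
Op 7: add_edge(E, C). Edges now: 7
Op 8: add_edge(G, A). Edges now: 8
Op 9: add_edge(A, D). Edges now: 9
Op 10: add_edge(F, B). Edges now: 10
Op 11: add_edge(C, B) (duplicate, no change). Edges now: 10
Op 12: add_edge(B, D). Edges now: 11
Op 13: add_edge(C, D). Edges now: 12
Compute levels (Kahn BFS):
  sources (in-degree 0): F, G
  process F: level=0
    F->A: in-degree(A)=1, level(A)>=1
    F->B: in-degree(B)=2, level(B)>=1
    F->C: in-degree(C)=2, level(C)>=1
    F->E: in-degree(E)=0, level(E)=1, enqueue
  process G: level=0
    G->A: in-degree(A)=0, level(A)=1, enqueue
  process E: level=1
    E->C: in-degree(C)=1, level(C)>=2
  process A: level=1
    A->B: in-degree(B)=1, level(B)>=2
    A->C: in-degree(C)=0, level(C)=2, enqueue
    A->D: in-degree(D)=2, level(D)>=2
  process C: level=2
    C->B: in-degree(B)=0, level(B)=3, enqueue
    C->D: in-degree(D)=1, level(D)>=3
  process B: level=3
    B->D: in-degree(D)=0, level(D)=4, enqueue
  process D: level=4
All levels: A:1, B:3, C:2, D:4, E:1, F:0, G:0
max level = 4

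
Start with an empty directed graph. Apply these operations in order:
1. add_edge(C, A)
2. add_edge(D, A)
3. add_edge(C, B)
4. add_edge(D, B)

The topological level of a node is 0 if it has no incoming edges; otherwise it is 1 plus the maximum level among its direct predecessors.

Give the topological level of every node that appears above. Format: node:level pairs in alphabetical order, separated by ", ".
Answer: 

Answer: A:1, B:1, C:0, D:0

Derivation:
Op 1: add_edge(C, A). Edges now: 1
Op 2: add_edge(D, A). Edges now: 2
Op 3: add_edge(C, B). Edges now: 3
Op 4: add_edge(D, B). Edges now: 4
Compute levels (Kahn BFS):
  sources (in-degree 0): C, D
  process C: level=0
    C->A: in-degree(A)=1, level(A)>=1
    C->B: in-degree(B)=1, level(B)>=1
  process D: level=0
    D->A: in-degree(A)=0, level(A)=1, enqueue
    D->B: in-degree(B)=0, level(B)=1, enqueue
  process A: level=1
  process B: level=1
All levels: A:1, B:1, C:0, D:0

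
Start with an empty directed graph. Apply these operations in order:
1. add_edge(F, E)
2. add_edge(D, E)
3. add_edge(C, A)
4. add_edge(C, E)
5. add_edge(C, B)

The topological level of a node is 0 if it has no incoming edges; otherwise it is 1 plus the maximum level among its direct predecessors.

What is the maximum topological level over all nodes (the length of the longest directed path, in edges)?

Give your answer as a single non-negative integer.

Op 1: add_edge(F, E). Edges now: 1
Op 2: add_edge(D, E). Edges now: 2
Op 3: add_edge(C, A). Edges now: 3
Op 4: add_edge(C, E). Edges now: 4
Op 5: add_edge(C, B). Edges now: 5
Compute levels (Kahn BFS):
  sources (in-degree 0): C, D, F
  process C: level=0
    C->A: in-degree(A)=0, level(A)=1, enqueue
    C->B: in-degree(B)=0, level(B)=1, enqueue
    C->E: in-degree(E)=2, level(E)>=1
  process D: level=0
    D->E: in-degree(E)=1, level(E)>=1
  process F: level=0
    F->E: in-degree(E)=0, level(E)=1, enqueue
  process A: level=1
  process B: level=1
  process E: level=1
All levels: A:1, B:1, C:0, D:0, E:1, F:0
max level = 1

Answer: 1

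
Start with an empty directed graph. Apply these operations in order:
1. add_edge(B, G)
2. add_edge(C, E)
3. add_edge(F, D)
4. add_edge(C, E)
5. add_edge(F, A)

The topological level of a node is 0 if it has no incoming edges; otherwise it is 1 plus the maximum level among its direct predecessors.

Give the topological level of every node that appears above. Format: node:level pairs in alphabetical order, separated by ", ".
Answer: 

Answer: A:1, B:0, C:0, D:1, E:1, F:0, G:1

Derivation:
Op 1: add_edge(B, G). Edges now: 1
Op 2: add_edge(C, E). Edges now: 2
Op 3: add_edge(F, D). Edges now: 3
Op 4: add_edge(C, E) (duplicate, no change). Edges now: 3
Op 5: add_edge(F, A). Edges now: 4
Compute levels (Kahn BFS):
  sources (in-degree 0): B, C, F
  process B: level=0
    B->G: in-degree(G)=0, level(G)=1, enqueue
  process C: level=0
    C->E: in-degree(E)=0, level(E)=1, enqueue
  process F: level=0
    F->A: in-degree(A)=0, level(A)=1, enqueue
    F->D: in-degree(D)=0, level(D)=1, enqueue
  process G: level=1
  process E: level=1
  process A: level=1
  process D: level=1
All levels: A:1, B:0, C:0, D:1, E:1, F:0, G:1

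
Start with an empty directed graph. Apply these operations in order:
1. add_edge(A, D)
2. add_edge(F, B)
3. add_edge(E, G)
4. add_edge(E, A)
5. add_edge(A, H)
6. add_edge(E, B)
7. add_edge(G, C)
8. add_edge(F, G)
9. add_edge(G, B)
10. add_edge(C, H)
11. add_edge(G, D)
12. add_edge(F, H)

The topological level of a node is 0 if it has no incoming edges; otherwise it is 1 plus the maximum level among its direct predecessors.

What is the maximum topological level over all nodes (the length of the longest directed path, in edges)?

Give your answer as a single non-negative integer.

Answer: 3

Derivation:
Op 1: add_edge(A, D). Edges now: 1
Op 2: add_edge(F, B). Edges now: 2
Op 3: add_edge(E, G). Edges now: 3
Op 4: add_edge(E, A). Edges now: 4
Op 5: add_edge(A, H). Edges now: 5
Op 6: add_edge(E, B). Edges now: 6
Op 7: add_edge(G, C). Edges now: 7
Op 8: add_edge(F, G). Edges now: 8
Op 9: add_edge(G, B). Edges now: 9
Op 10: add_edge(C, H). Edges now: 10
Op 11: add_edge(G, D). Edges now: 11
Op 12: add_edge(F, H). Edges now: 12
Compute levels (Kahn BFS):
  sources (in-degree 0): E, F
  process E: level=0
    E->A: in-degree(A)=0, level(A)=1, enqueue
    E->B: in-degree(B)=2, level(B)>=1
    E->G: in-degree(G)=1, level(G)>=1
  process F: level=0
    F->B: in-degree(B)=1, level(B)>=1
    F->G: in-degree(G)=0, level(G)=1, enqueue
    F->H: in-degree(H)=2, level(H)>=1
  process A: level=1
    A->D: in-degree(D)=1, level(D)>=2
    A->H: in-degree(H)=1, level(H)>=2
  process G: level=1
    G->B: in-degree(B)=0, level(B)=2, enqueue
    G->C: in-degree(C)=0, level(C)=2, enqueue
    G->D: in-degree(D)=0, level(D)=2, enqueue
  process B: level=2
  process C: level=2
    C->H: in-degree(H)=0, level(H)=3, enqueue
  process D: level=2
  process H: level=3
All levels: A:1, B:2, C:2, D:2, E:0, F:0, G:1, H:3
max level = 3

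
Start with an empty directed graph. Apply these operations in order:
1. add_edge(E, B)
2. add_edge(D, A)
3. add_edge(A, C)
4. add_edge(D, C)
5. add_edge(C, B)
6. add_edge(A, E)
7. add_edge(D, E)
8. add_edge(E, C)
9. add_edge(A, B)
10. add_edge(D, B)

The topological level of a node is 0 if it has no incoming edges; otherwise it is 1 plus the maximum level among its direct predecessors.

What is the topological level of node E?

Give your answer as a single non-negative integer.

Answer: 2

Derivation:
Op 1: add_edge(E, B). Edges now: 1
Op 2: add_edge(D, A). Edges now: 2
Op 3: add_edge(A, C). Edges now: 3
Op 4: add_edge(D, C). Edges now: 4
Op 5: add_edge(C, B). Edges now: 5
Op 6: add_edge(A, E). Edges now: 6
Op 7: add_edge(D, E). Edges now: 7
Op 8: add_edge(E, C). Edges now: 8
Op 9: add_edge(A, B). Edges now: 9
Op 10: add_edge(D, B). Edges now: 10
Compute levels (Kahn BFS):
  sources (in-degree 0): D
  process D: level=0
    D->A: in-degree(A)=0, level(A)=1, enqueue
    D->B: in-degree(B)=3, level(B)>=1
    D->C: in-degree(C)=2, level(C)>=1
    D->E: in-degree(E)=1, level(E)>=1
  process A: level=1
    A->B: in-degree(B)=2, level(B)>=2
    A->C: in-degree(C)=1, level(C)>=2
    A->E: in-degree(E)=0, level(E)=2, enqueue
  process E: level=2
    E->B: in-degree(B)=1, level(B)>=3
    E->C: in-degree(C)=0, level(C)=3, enqueue
  process C: level=3
    C->B: in-degree(B)=0, level(B)=4, enqueue
  process B: level=4
All levels: A:1, B:4, C:3, D:0, E:2
level(E) = 2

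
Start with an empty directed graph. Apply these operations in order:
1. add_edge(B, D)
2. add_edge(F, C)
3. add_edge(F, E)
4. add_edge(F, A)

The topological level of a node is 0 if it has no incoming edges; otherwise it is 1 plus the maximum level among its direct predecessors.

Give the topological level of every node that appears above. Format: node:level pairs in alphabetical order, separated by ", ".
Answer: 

Answer: A:1, B:0, C:1, D:1, E:1, F:0

Derivation:
Op 1: add_edge(B, D). Edges now: 1
Op 2: add_edge(F, C). Edges now: 2
Op 3: add_edge(F, E). Edges now: 3
Op 4: add_edge(F, A). Edges now: 4
Compute levels (Kahn BFS):
  sources (in-degree 0): B, F
  process B: level=0
    B->D: in-degree(D)=0, level(D)=1, enqueue
  process F: level=0
    F->A: in-degree(A)=0, level(A)=1, enqueue
    F->C: in-degree(C)=0, level(C)=1, enqueue
    F->E: in-degree(E)=0, level(E)=1, enqueue
  process D: level=1
  process A: level=1
  process C: level=1
  process E: level=1
All levels: A:1, B:0, C:1, D:1, E:1, F:0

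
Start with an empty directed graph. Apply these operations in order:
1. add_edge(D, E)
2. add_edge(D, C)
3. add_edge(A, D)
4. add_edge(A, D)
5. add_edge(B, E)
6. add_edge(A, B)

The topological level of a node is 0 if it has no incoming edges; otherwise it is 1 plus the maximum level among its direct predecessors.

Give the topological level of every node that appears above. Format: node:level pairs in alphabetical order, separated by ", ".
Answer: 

Answer: A:0, B:1, C:2, D:1, E:2

Derivation:
Op 1: add_edge(D, E). Edges now: 1
Op 2: add_edge(D, C). Edges now: 2
Op 3: add_edge(A, D). Edges now: 3
Op 4: add_edge(A, D) (duplicate, no change). Edges now: 3
Op 5: add_edge(B, E). Edges now: 4
Op 6: add_edge(A, B). Edges now: 5
Compute levels (Kahn BFS):
  sources (in-degree 0): A
  process A: level=0
    A->B: in-degree(B)=0, level(B)=1, enqueue
    A->D: in-degree(D)=0, level(D)=1, enqueue
  process B: level=1
    B->E: in-degree(E)=1, level(E)>=2
  process D: level=1
    D->C: in-degree(C)=0, level(C)=2, enqueue
    D->E: in-degree(E)=0, level(E)=2, enqueue
  process C: level=2
  process E: level=2
All levels: A:0, B:1, C:2, D:1, E:2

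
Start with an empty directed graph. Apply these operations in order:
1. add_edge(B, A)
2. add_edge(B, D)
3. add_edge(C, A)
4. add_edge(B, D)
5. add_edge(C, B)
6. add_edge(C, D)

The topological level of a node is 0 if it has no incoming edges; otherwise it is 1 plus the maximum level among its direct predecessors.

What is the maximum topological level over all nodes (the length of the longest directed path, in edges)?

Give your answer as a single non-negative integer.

Op 1: add_edge(B, A). Edges now: 1
Op 2: add_edge(B, D). Edges now: 2
Op 3: add_edge(C, A). Edges now: 3
Op 4: add_edge(B, D) (duplicate, no change). Edges now: 3
Op 5: add_edge(C, B). Edges now: 4
Op 6: add_edge(C, D). Edges now: 5
Compute levels (Kahn BFS):
  sources (in-degree 0): C
  process C: level=0
    C->A: in-degree(A)=1, level(A)>=1
    C->B: in-degree(B)=0, level(B)=1, enqueue
    C->D: in-degree(D)=1, level(D)>=1
  process B: level=1
    B->A: in-degree(A)=0, level(A)=2, enqueue
    B->D: in-degree(D)=0, level(D)=2, enqueue
  process A: level=2
  process D: level=2
All levels: A:2, B:1, C:0, D:2
max level = 2

Answer: 2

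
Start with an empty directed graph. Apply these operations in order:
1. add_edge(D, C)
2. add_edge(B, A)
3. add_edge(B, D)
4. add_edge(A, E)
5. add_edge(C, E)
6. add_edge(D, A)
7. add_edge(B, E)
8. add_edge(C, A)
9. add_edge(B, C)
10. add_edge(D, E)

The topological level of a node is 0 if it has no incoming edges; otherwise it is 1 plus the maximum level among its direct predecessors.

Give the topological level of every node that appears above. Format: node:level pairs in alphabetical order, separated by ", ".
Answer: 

Op 1: add_edge(D, C). Edges now: 1
Op 2: add_edge(B, A). Edges now: 2
Op 3: add_edge(B, D). Edges now: 3
Op 4: add_edge(A, E). Edges now: 4
Op 5: add_edge(C, E). Edges now: 5
Op 6: add_edge(D, A). Edges now: 6
Op 7: add_edge(B, E). Edges now: 7
Op 8: add_edge(C, A). Edges now: 8
Op 9: add_edge(B, C). Edges now: 9
Op 10: add_edge(D, E). Edges now: 10
Compute levels (Kahn BFS):
  sources (in-degree 0): B
  process B: level=0
    B->A: in-degree(A)=2, level(A)>=1
    B->C: in-degree(C)=1, level(C)>=1
    B->D: in-degree(D)=0, level(D)=1, enqueue
    B->E: in-degree(E)=3, level(E)>=1
  process D: level=1
    D->A: in-degree(A)=1, level(A)>=2
    D->C: in-degree(C)=0, level(C)=2, enqueue
    D->E: in-degree(E)=2, level(E)>=2
  process C: level=2
    C->A: in-degree(A)=0, level(A)=3, enqueue
    C->E: in-degree(E)=1, level(E)>=3
  process A: level=3
    A->E: in-degree(E)=0, level(E)=4, enqueue
  process E: level=4
All levels: A:3, B:0, C:2, D:1, E:4

Answer: A:3, B:0, C:2, D:1, E:4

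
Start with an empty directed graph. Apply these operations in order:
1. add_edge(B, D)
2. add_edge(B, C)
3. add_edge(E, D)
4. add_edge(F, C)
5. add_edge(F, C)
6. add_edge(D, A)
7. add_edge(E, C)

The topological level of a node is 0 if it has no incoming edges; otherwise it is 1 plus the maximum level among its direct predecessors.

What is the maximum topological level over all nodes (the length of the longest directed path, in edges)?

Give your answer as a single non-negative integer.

Op 1: add_edge(B, D). Edges now: 1
Op 2: add_edge(B, C). Edges now: 2
Op 3: add_edge(E, D). Edges now: 3
Op 4: add_edge(F, C). Edges now: 4
Op 5: add_edge(F, C) (duplicate, no change). Edges now: 4
Op 6: add_edge(D, A). Edges now: 5
Op 7: add_edge(E, C). Edges now: 6
Compute levels (Kahn BFS):
  sources (in-degree 0): B, E, F
  process B: level=0
    B->C: in-degree(C)=2, level(C)>=1
    B->D: in-degree(D)=1, level(D)>=1
  process E: level=0
    E->C: in-degree(C)=1, level(C)>=1
    E->D: in-degree(D)=0, level(D)=1, enqueue
  process F: level=0
    F->C: in-degree(C)=0, level(C)=1, enqueue
  process D: level=1
    D->A: in-degree(A)=0, level(A)=2, enqueue
  process C: level=1
  process A: level=2
All levels: A:2, B:0, C:1, D:1, E:0, F:0
max level = 2

Answer: 2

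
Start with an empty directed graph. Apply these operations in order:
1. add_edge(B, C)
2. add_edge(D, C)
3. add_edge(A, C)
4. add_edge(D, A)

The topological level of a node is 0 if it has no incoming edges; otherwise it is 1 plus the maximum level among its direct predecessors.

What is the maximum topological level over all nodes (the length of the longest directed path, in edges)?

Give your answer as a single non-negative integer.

Answer: 2

Derivation:
Op 1: add_edge(B, C). Edges now: 1
Op 2: add_edge(D, C). Edges now: 2
Op 3: add_edge(A, C). Edges now: 3
Op 4: add_edge(D, A). Edges now: 4
Compute levels (Kahn BFS):
  sources (in-degree 0): B, D
  process B: level=0
    B->C: in-degree(C)=2, level(C)>=1
  process D: level=0
    D->A: in-degree(A)=0, level(A)=1, enqueue
    D->C: in-degree(C)=1, level(C)>=1
  process A: level=1
    A->C: in-degree(C)=0, level(C)=2, enqueue
  process C: level=2
All levels: A:1, B:0, C:2, D:0
max level = 2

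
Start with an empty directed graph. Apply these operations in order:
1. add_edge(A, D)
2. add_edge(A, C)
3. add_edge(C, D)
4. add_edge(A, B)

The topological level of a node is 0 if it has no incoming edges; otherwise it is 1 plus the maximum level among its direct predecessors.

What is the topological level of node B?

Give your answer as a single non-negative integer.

Op 1: add_edge(A, D). Edges now: 1
Op 2: add_edge(A, C). Edges now: 2
Op 3: add_edge(C, D). Edges now: 3
Op 4: add_edge(A, B). Edges now: 4
Compute levels (Kahn BFS):
  sources (in-degree 0): A
  process A: level=0
    A->B: in-degree(B)=0, level(B)=1, enqueue
    A->C: in-degree(C)=0, level(C)=1, enqueue
    A->D: in-degree(D)=1, level(D)>=1
  process B: level=1
  process C: level=1
    C->D: in-degree(D)=0, level(D)=2, enqueue
  process D: level=2
All levels: A:0, B:1, C:1, D:2
level(B) = 1

Answer: 1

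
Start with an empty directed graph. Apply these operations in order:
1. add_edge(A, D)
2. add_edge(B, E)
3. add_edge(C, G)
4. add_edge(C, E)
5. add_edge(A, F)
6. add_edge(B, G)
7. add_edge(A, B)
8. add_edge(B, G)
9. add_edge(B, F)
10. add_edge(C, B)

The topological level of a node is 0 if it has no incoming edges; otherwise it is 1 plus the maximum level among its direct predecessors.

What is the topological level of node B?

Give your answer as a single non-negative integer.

Op 1: add_edge(A, D). Edges now: 1
Op 2: add_edge(B, E). Edges now: 2
Op 3: add_edge(C, G). Edges now: 3
Op 4: add_edge(C, E). Edges now: 4
Op 5: add_edge(A, F). Edges now: 5
Op 6: add_edge(B, G). Edges now: 6
Op 7: add_edge(A, B). Edges now: 7
Op 8: add_edge(B, G) (duplicate, no change). Edges now: 7
Op 9: add_edge(B, F). Edges now: 8
Op 10: add_edge(C, B). Edges now: 9
Compute levels (Kahn BFS):
  sources (in-degree 0): A, C
  process A: level=0
    A->B: in-degree(B)=1, level(B)>=1
    A->D: in-degree(D)=0, level(D)=1, enqueue
    A->F: in-degree(F)=1, level(F)>=1
  process C: level=0
    C->B: in-degree(B)=0, level(B)=1, enqueue
    C->E: in-degree(E)=1, level(E)>=1
    C->G: in-degree(G)=1, level(G)>=1
  process D: level=1
  process B: level=1
    B->E: in-degree(E)=0, level(E)=2, enqueue
    B->F: in-degree(F)=0, level(F)=2, enqueue
    B->G: in-degree(G)=0, level(G)=2, enqueue
  process E: level=2
  process F: level=2
  process G: level=2
All levels: A:0, B:1, C:0, D:1, E:2, F:2, G:2
level(B) = 1

Answer: 1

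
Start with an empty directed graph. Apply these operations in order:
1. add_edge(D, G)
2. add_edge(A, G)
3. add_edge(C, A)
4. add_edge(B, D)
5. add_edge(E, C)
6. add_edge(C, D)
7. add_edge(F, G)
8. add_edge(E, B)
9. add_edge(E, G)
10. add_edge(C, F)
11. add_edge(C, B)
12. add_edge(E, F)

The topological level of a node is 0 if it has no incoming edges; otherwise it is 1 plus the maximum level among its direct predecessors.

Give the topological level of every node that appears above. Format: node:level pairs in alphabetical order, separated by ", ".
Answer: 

Op 1: add_edge(D, G). Edges now: 1
Op 2: add_edge(A, G). Edges now: 2
Op 3: add_edge(C, A). Edges now: 3
Op 4: add_edge(B, D). Edges now: 4
Op 5: add_edge(E, C). Edges now: 5
Op 6: add_edge(C, D). Edges now: 6
Op 7: add_edge(F, G). Edges now: 7
Op 8: add_edge(E, B). Edges now: 8
Op 9: add_edge(E, G). Edges now: 9
Op 10: add_edge(C, F). Edges now: 10
Op 11: add_edge(C, B). Edges now: 11
Op 12: add_edge(E, F). Edges now: 12
Compute levels (Kahn BFS):
  sources (in-degree 0): E
  process E: level=0
    E->B: in-degree(B)=1, level(B)>=1
    E->C: in-degree(C)=0, level(C)=1, enqueue
    E->F: in-degree(F)=1, level(F)>=1
    E->G: in-degree(G)=3, level(G)>=1
  process C: level=1
    C->A: in-degree(A)=0, level(A)=2, enqueue
    C->B: in-degree(B)=0, level(B)=2, enqueue
    C->D: in-degree(D)=1, level(D)>=2
    C->F: in-degree(F)=0, level(F)=2, enqueue
  process A: level=2
    A->G: in-degree(G)=2, level(G)>=3
  process B: level=2
    B->D: in-degree(D)=0, level(D)=3, enqueue
  process F: level=2
    F->G: in-degree(G)=1, level(G)>=3
  process D: level=3
    D->G: in-degree(G)=0, level(G)=4, enqueue
  process G: level=4
All levels: A:2, B:2, C:1, D:3, E:0, F:2, G:4

Answer: A:2, B:2, C:1, D:3, E:0, F:2, G:4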